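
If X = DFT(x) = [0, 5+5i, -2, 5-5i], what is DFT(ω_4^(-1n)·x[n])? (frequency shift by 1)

Modulation property: DFT(ω_4^(-1n)·x[n]) = X[(k-1) mod 4], so circularly shift X by 1 positions.

X[k-1] = [5-5i, 0, 5+5i, -2]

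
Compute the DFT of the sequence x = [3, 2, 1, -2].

X[k] = Σ(n=0 to 3) x[n] · ω_4^(nk)
where ω_4 = e^(-2πi/4)

Computing each X[k]:
X[0] = 4
X[1] = 2-4i
X[2] = 4
X[3] = 2+4i

X = [4, 2-4i, 4, 2+4i]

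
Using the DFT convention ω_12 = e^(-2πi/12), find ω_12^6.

ω_12^6 = e^(-2πi·6/12)
= cos(-2π·6/12) + i·sin(-2π·6/12)
= cos(-12π/12) + i·sin(-12π/12)

ω_12^6 = cos(-12π/12) + i·sin(-12π/12) = -1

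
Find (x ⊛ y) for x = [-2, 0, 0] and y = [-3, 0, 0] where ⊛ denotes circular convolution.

(x ⊛ y)[n] = Σ(m=0 to 2) x[m] · y[(n-m) mod 3]

Computing each output sample:
(x ⊛ y)[0] = 6
(x ⊛ y)[1] = 0
(x ⊛ y)[2] = 0

x ⊛ y = [6, 0, 0]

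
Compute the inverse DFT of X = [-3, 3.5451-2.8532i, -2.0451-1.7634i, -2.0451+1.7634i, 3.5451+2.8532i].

x[n] = (1/5) Σ(k=0 to 4) X[k] · e^(2πikn/5)

Computing each x[n]:
x[0] = 0
x[1] = 2
x[2] = -2
x[3] = -2
x[4] = -1

x = [0, 2, -2, -2, -1]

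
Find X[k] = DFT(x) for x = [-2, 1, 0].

X[k] = Σ(n=0 to 2) x[n] · ω_3^(nk)
where ω_3 = e^(-2πi/3)

Computing each X[k]:
X[0] = -1
X[1] = -2.5000-0.8660i
X[2] = -2.5000+0.8660i

X = [-1, -2.5000-0.8660i, -2.5000+0.8660i]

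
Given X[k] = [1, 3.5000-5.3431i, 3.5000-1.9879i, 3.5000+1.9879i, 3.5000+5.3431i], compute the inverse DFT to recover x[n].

x[n] = (1/5) Σ(k=0 to 4) X[k] · e^(2πikn/5)

Computing each x[n]:
x[0] = 3
x[1] = 2
x[2] = 0
x[3] = -1
x[4] = -3

x = [3, 2, 0, -1, -3]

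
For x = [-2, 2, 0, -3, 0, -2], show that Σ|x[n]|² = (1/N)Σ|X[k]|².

Time domain:
Σ|x[n]|² = |-2|² + |2|² + |0|² + |-3|² + |0|² + |-2|² = 21.0000

Frequency domain:
(1/6)Σ|X[k]|² = (1/6)(|-5|² + |1.0000-3.4641i|² + |-5.0000-3.4641i|² + |1|² + |-5.0000+3.4641i|² + |1.0000+3.4641i|²) = (1/6)·126.0000 = 21.0000

Both sides agree, confirming Parseval's theorem.

Σ|x[n]|² = (1/N)Σ|X[k]|² = 21.0000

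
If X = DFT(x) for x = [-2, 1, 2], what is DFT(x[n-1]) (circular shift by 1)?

Time shift by 1: X_shifted[k] = ω_3^(1k) · X[k]
Shifted x = [2, -2, 1]

DFT(x[n-1]) = [1, 2.5000+2.5981i, 2.5000-2.5981i]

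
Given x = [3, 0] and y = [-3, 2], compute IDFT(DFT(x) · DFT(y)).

(x ⊛ y)[n] = Σ(m=0 to 1) x[m] · y[(n-m) mod 2]

Computing each output sample:
(x ⊛ y)[0] = -9
(x ⊛ y)[1] = 6

x ⊛ y = [-9, 6]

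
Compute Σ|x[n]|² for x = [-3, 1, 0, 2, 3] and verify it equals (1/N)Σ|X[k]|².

Time domain:
Σ|x[n]|² = |-3|² + |1|² + |0|² + |2|² + |3|² = 23.0000

Frequency domain:
(1/5)Σ|X[k]|² = (1/5)(|3|² + |-3.3820+3.0777i|² + |-5.6180-0.7265i|² + |-5.6180+0.7265i|² + |-3.3820-3.0777i|²) = (1/5)·115.0000 = 23.0000

Both sides agree, confirming Parseval's theorem.

Σ|x[n]|² = (1/N)Σ|X[k]|² = 23.0000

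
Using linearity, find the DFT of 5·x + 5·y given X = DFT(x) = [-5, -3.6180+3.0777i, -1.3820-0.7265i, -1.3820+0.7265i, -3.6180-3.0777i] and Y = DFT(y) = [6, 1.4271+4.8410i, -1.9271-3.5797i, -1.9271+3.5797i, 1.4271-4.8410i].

By linearity: DFT(5x + 5y) = 5·DFT(x) + 5·DFT(y)
= 5·[-5, -3.6180+3.0777i, -1.3820-0.7265i, -1.3820+0.7265i, -3.6180-3.0777i] + 5·[6, 1.4271+4.8410i, -1.9271-3.5797i, -1.9271+3.5797i, 1.4271-4.8410i]

Computing element-wise:
Z[0] = 5·(-5) + 5·(6) = 5
Z[1] = 5·(-3.6180+3.0777i) + 5·(1.4271+4.8410i) = -10.9545+39.5935i
Z[2] = 5·(-1.3820-0.7265i) + 5·(-1.9271-3.5797i) = -16.5455-21.5310i
Z[3] = 5·(-1.3820+0.7265i) + 5·(-1.9271+3.5797i) = -16.5455+21.5310i
Z[4] = 5·(-3.6180-3.0777i) + 5·(1.4271-4.8410i) = -10.9545-39.5935i

DFT(5x + 5y) = 5·X + 5·Y = [5, -10.9545+39.5935i, -16.5455-21.5310i, -16.5455+21.5310i, -10.9545-39.5935i]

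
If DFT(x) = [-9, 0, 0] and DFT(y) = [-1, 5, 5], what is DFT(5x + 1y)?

By linearity: DFT(5x + 1y) = 5·DFT(x) + 1·DFT(y)
= 5·[-9, 0, 0] + 1·[-1, 5, 5]

Computing element-wise:
Z[0] = 5·(-9) + 1·(-1) = -46
Z[1] = 5·(0) + 1·(5) = 5
Z[2] = 5·(0) + 1·(5) = 5

DFT(5x + 1y) = 5·X + 1·Y = [-46, 5, 5]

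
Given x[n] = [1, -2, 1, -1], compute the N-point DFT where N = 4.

X[k] = Σ(n=0 to 3) x[n] · ω_4^(nk)
where ω_4 = e^(-2πi/4)

Computing each X[k]:
X[0] = -1
X[1] = 1i
X[2] = 5
X[3] = -1i

X = [-1, 1i, 5, -1i]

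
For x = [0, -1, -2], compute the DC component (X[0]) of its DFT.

X[0] = Σ(n=0 to 2) x[n] · ω_3^0 = Σ x[n]
= (0) + (-1) + (-2)

X[0] = -3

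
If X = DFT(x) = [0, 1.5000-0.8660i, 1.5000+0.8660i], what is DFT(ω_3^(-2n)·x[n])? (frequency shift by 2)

Modulation property: DFT(ω_3^(-2n)·x[n]) = X[(k-2) mod 3], so circularly shift X by 2 positions.

X[k-2] = [1.5000-0.8660i, 1.5000+0.8660i, 0]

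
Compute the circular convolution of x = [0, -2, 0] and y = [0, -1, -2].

(x ⊛ y)[n] = Σ(m=0 to 2) x[m] · y[(n-m) mod 3]

Computing each output sample:
(x ⊛ y)[0] = 4
(x ⊛ y)[1] = 0
(x ⊛ y)[2] = 2

x ⊛ y = [4, 0, 2]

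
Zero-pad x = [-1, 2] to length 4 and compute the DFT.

Original 2-point DFT: [1, -3]
Zero-padded 4-point DFT provides frequency interpolation.

DFT_4([x, 0, ...]) = [1, -1-2i, -3, -1+2i]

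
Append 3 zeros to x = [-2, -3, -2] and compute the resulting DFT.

Original 3-point DFT: [-7, 0.5000+0.8660i, 0.5000-0.8660i]
Zero-padded 6-point DFT provides frequency interpolation.

DFT_6([x, 0, ...]) = [-7, -2.5000+4.3301i, 0.5000+0.8660i, -1, 0.5000-0.8660i, -2.5000-4.3301i]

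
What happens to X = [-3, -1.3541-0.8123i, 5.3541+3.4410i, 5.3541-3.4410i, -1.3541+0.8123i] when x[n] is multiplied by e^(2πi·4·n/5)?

Modulation property: DFT(ω_5^(-4n)·x[n]) = X[(k-4) mod 5], so circularly shift X by 4 positions.

X[k-4] = [-1.3541-0.8123i, 5.3541+3.4410i, 5.3541-3.4410i, -1.3541+0.8123i, -3]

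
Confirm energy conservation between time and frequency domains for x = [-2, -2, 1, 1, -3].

Time domain:
Σ|x[n]|² = |-2|² + |-2|² + |1|² + |1|² + |-3|² = 19.0000

Frequency domain:
(1/5)Σ|X[k]|² = (1/5)(|-5|² + |-5.1631-0.9511i|² + |2.6631-0.5878i|² + |2.6631+0.5878i|² + |-5.1631+0.9511i|²) = (1/5)·95.0000 = 19.0000

Both sides agree, confirming Parseval's theorem.

Σ|x[n]|² = (1/N)Σ|X[k]|² = 19.0000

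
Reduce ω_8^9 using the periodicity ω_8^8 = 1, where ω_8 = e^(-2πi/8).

Since ω_8^8 = 1, powers reduce modulo 8.
9 mod 8 = 1
So ω_8^9 = ω_8^1 = e^(-2πi·1/8)

ω_8^9 = ω_8^1 = 0.7071-0.7071i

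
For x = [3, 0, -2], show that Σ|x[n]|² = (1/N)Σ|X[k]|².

Time domain:
Σ|x[n]|² = |3|² + |0|² + |-2|² = 13.0000

Frequency domain:
(1/3)Σ|X[k]|² = (1/3)(|1|² + |4.0000-1.7321i|² + |4.0000+1.7321i|²) = (1/3)·39.0000 = 13.0000

Both sides agree, confirming Parseval's theorem.

Σ|x[n]|² = (1/N)Σ|X[k]|² = 13.0000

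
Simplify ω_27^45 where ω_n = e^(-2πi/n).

Since ω_27^27 = 1, powers reduce modulo 27.
45 mod 27 = 18
So ω_27^45 = ω_27^18 = e^(-2πi·18/27)

ω_27^45 = ω_27^18 = -0.5000+0.8660i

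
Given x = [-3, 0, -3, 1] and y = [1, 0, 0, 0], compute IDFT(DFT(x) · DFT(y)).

(x ⊛ y)[n] = Σ(m=0 to 3) x[m] · y[(n-m) mod 4]

Computing each output sample:
(x ⊛ y)[0] = -3
(x ⊛ y)[1] = 0
(x ⊛ y)[2] = -3
(x ⊛ y)[3] = 1

x ⊛ y = [-3, 0, -3, 1]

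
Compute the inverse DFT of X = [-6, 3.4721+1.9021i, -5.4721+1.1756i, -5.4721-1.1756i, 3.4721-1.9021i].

x[n] = (1/5) Σ(k=0 to 4) X[k] · e^(2πikn/5)

Computing each x[n]:
x[0] = -2
x[1] = 0
x[2] = -3
x[3] = -3
x[4] = 2

x = [-2, 0, -3, -3, 2]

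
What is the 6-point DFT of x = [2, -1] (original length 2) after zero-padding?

Original 2-point DFT: [1, 3]
Zero-padded 6-point DFT provides frequency interpolation.

DFT_6([x, 0, ...]) = [1, 1.5000+0.8660i, 2.5000+0.8660i, 3, 2.5000-0.8660i, 1.5000-0.8660i]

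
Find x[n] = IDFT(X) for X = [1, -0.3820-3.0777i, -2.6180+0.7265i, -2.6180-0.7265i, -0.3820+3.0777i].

x[n] = (1/5) Σ(k=0 to 4) X[k] · e^(2πikn/5)

Computing each x[n]:
x[0] = -1
x[1] = 2
x[2] = 1
x[3] = -1
x[4] = 0

x = [-1, 2, 1, -1, 0]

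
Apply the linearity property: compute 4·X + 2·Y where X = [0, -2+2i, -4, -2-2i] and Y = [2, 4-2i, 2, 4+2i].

By linearity: DFT(4x + 2y) = 4·DFT(x) + 2·DFT(y)
= 4·[0, -2+2i, -4, -2-2i] + 2·[2, 4-2i, 2, 4+2i]

Computing element-wise:
Z[0] = 4·(0) + 2·(2) = 4
Z[1] = 4·(-2+2i) + 2·(4-2i) = 4i
Z[2] = 4·(-4) + 2·(2) = -12
Z[3] = 4·(-2-2i) + 2·(4+2i) = -4i

DFT(4x + 2y) = 4·X + 2·Y = [4, 4i, -12, -4i]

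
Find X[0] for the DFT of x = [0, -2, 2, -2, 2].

X[0] = Σ(n=0 to 4) x[n] · ω_5^0 = Σ x[n]
= (0) + (-2) + (2) + (-2) + (2)

X[0] = 0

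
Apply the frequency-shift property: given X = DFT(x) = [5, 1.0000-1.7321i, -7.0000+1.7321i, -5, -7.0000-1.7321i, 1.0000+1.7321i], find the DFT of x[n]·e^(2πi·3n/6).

Modulation property: DFT(ω_6^(-3n)·x[n]) = X[(k-3) mod 6], so circularly shift X by 3 positions.

X[k-3] = [-5, -7.0000-1.7321i, 1.0000+1.7321i, 5, 1.0000-1.7321i, -7.0000+1.7321i]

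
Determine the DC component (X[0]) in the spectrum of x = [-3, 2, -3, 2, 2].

X[0] = Σ(n=0 to 4) x[n] · ω_5^0 = Σ x[n]
= (-3) + (2) + (-3) + (2) + (2)

X[0] = 0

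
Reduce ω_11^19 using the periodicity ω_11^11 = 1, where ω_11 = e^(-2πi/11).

Since ω_11^11 = 1, powers reduce modulo 11.
19 mod 11 = 8
So ω_11^19 = ω_11^8 = e^(-2πi·8/11)

ω_11^19 = ω_11^8 = -0.1423+0.9898i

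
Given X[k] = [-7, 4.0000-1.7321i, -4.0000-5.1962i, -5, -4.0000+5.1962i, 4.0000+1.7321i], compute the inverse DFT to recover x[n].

x[n] = (1/6) Σ(k=0 to 5) X[k] · e^(2πikn/6)

Computing each x[n]:
x[0] = -2
x[1] = 3
x[2] = -3
x[3] = -3
x[4] = -1
x[5] = -1

x = [-2, 3, -3, -3, -1, -1]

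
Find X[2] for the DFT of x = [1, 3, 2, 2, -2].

X[2] = Σ(n=0 to 4) x[n] · ω_5^(2n) where ω_5 = e^(-2πi/5)
= (1)·ω_5^0 + (3)·ω_5^2 + (2)·ω_5^4 + (2)·ω_5^6 + (-2)·ω_5^8

X[2] = 1.4271-2.9389i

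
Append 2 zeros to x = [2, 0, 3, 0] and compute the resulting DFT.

Original 4-point DFT: [5, -1, 5, -1]
Zero-padded 6-point DFT provides frequency interpolation.

DFT_6([x, 0, ...]) = [5, 0.5000-2.5981i, 0.5000+2.5981i, 5, 0.5000-2.5981i, 0.5000+2.5981i]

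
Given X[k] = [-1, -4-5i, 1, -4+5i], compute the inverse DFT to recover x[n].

x[n] = (1/4) Σ(k=0 to 3) X[k] · e^(2πikn/4)

Computing each x[n]:
x[0] = -2
x[1] = 2
x[2] = 2
x[3] = -3

x = [-2, 2, 2, -3]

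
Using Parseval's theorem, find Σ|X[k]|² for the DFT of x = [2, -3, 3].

Parseval: Σ|x[n]|² = (1/N)Σ|X[k]|², so Σ|X[k]|² = N·Σ|x[n]|² = 3·22.0000

Σ|X[k]|² = N·Σ|x[n]|² = 3·22.0000 = 66.0000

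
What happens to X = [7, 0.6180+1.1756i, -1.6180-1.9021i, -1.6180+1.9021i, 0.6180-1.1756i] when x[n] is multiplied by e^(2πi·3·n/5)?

Modulation property: DFT(ω_5^(-3n)·x[n]) = X[(k-3) mod 5], so circularly shift X by 3 positions.

X[k-3] = [-1.6180-1.9021i, -1.6180+1.9021i, 0.6180-1.1756i, 7, 0.6180+1.1756i]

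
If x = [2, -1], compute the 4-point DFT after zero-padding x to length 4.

Original 2-point DFT: [1, 3]
Zero-padded 4-point DFT provides frequency interpolation.

DFT_4([x, 0, ...]) = [1, 2+1i, 3, 2-1i]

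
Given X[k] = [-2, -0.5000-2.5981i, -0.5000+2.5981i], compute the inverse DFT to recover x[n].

x[n] = (1/3) Σ(k=0 to 2) X[k] · e^(2πikn/3)

Computing each x[n]:
x[0] = -1
x[1] = 1
x[2] = -2

x = [-1, 1, -2]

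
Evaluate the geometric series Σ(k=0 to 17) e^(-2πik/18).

Sum of all nth roots of unity equals 0 for n > 1 (geometric series with r ≠ 1).

0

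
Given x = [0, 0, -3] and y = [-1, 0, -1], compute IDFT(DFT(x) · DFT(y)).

(x ⊛ y)[n] = Σ(m=0 to 2) x[m] · y[(n-m) mod 3]

Computing each output sample:
(x ⊛ y)[0] = 0
(x ⊛ y)[1] = 3
(x ⊛ y)[2] = 3

x ⊛ y = [0, 3, 3]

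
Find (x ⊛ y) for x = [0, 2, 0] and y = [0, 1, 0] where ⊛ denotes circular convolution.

(x ⊛ y)[n] = Σ(m=0 to 2) x[m] · y[(n-m) mod 3]

Computing each output sample:
(x ⊛ y)[0] = 0
(x ⊛ y)[1] = 0
(x ⊛ y)[2] = 2

x ⊛ y = [0, 0, 2]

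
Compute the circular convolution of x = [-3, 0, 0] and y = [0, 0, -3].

(x ⊛ y)[n] = Σ(m=0 to 2) x[m] · y[(n-m) mod 3]

Computing each output sample:
(x ⊛ y)[0] = 0
(x ⊛ y)[1] = 0
(x ⊛ y)[2] = 9

x ⊛ y = [0, 0, 9]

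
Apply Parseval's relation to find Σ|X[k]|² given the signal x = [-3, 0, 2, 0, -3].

Parseval: Σ|x[n]|² = (1/N)Σ|X[k]|², so Σ|X[k]|² = N·Σ|x[n]|² = 5·22.0000

Σ|X[k]|² = N·Σ|x[n]|² = 5·22.0000 = 110.0000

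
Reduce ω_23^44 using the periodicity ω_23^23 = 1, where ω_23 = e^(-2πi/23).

Since ω_23^23 = 1, powers reduce modulo 23.
44 mod 23 = 21
So ω_23^44 = ω_23^21 = e^(-2πi·21/23)

ω_23^44 = ω_23^21 = 0.8544+0.5196i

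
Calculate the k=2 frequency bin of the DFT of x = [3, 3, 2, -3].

X[2] = Σ(n=0 to 3) x[n] · ω_4^(2n) where ω_4 = e^(-2πi/4)
= (3)·ω_4^0 + (3)·ω_4^2 + (2)·ω_4^4 + (-3)·ω_4^6

X[2] = 5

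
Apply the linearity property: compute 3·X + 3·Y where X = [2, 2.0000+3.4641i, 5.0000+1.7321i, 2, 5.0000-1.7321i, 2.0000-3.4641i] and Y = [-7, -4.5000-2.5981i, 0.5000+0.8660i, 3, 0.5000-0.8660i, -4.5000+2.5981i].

By linearity: DFT(3x + 3y) = 3·DFT(x) + 3·DFT(y)
= 3·[2, 2.0000+3.4641i, 5.0000+1.7321i, 2, 5.0000-1.7321i, 2.0000-3.4641i] + 3·[-7, -4.5000-2.5981i, 0.5000+0.8660i, 3, 0.5000-0.8660i, -4.5000+2.5981i]

Computing element-wise:
Z[0] = 3·(2) + 3·(-7) = -15
Z[1] = 3·(2.0000+3.4641i) + 3·(-4.5000-2.5981i) = -7.5000+2.5980i
Z[2] = 3·(5.0000+1.7321i) + 3·(0.5000+0.8660i) = 16.5000+7.7943i
Z[3] = 3·(2) + 3·(3) = 15
Z[4] = 3·(5.0000-1.7321i) + 3·(0.5000-0.8660i) = 16.5000-7.7943i
Z[5] = 3·(2.0000-3.4641i) + 3·(-4.5000+2.5981i) = -7.5000-2.5980i

DFT(3x + 3y) = 3·X + 3·Y = [-15, -7.5000+2.5980i, 16.5000+7.7943i, 15, 16.5000-7.7943i, -7.5000-2.5980i]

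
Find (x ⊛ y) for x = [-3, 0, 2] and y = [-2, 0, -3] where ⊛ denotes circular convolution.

(x ⊛ y)[n] = Σ(m=0 to 2) x[m] · y[(n-m) mod 3]

Computing each output sample:
(x ⊛ y)[0] = 6
(x ⊛ y)[1] = -6
(x ⊛ y)[2] = 5

x ⊛ y = [6, -6, 5]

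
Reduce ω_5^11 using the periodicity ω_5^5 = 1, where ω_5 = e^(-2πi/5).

Since ω_5^5 = 1, powers reduce modulo 5.
11 mod 5 = 1
So ω_5^11 = ω_5^1 = e^(-2πi·1/5)

ω_5^11 = ω_5^1 = 0.3090-0.9511i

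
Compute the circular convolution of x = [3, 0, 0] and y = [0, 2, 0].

(x ⊛ y)[n] = Σ(m=0 to 2) x[m] · y[(n-m) mod 3]

Computing each output sample:
(x ⊛ y)[0] = 0
(x ⊛ y)[1] = 6
(x ⊛ y)[2] = 0

x ⊛ y = [0, 6, 0]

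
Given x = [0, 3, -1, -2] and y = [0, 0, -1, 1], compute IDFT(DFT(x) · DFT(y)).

(x ⊛ y)[n] = Σ(m=0 to 3) x[m] · y[(n-m) mod 4]

Computing each output sample:
(x ⊛ y)[0] = 4
(x ⊛ y)[1] = 1
(x ⊛ y)[2] = -2
(x ⊛ y)[3] = -3

x ⊛ y = [4, 1, -2, -3]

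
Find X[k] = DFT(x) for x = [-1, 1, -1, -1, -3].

X[k] = Σ(n=0 to 4) x[n] · ω_5^(nk)
where ω_5 = e^(-2πi/5)

Computing each X[k]:
X[0] = -5
X[1] = -3.8042i
X[2] = -2.3511i
X[3] = 2.3511i
X[4] = 3.8042i

X = [-5, -3.8042i, -2.3511i, 2.3511i, 3.8042i]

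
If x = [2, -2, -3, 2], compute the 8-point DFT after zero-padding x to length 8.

Original 4-point DFT: [-1, 5+4i, -1, 5-4i]
Zero-padded 8-point DFT provides frequency interpolation.

DFT_8([x, 0, ...]) = [-1, -0.8284+3.0000i, 5+4i, 4.8284-3.0000i, -1, 4.8284+3.0000i, 5-4i, -0.8284-3.0000i]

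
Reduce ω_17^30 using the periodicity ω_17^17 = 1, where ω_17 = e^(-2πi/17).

Since ω_17^17 = 1, powers reduce modulo 17.
30 mod 17 = 13
So ω_17^30 = ω_17^13 = e^(-2πi·13/17)

ω_17^30 = ω_17^13 = 0.0923+0.9957i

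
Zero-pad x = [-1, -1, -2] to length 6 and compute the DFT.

Original 3-point DFT: [-4, 0.5000-0.8660i, 0.5000+0.8660i]
Zero-padded 6-point DFT provides frequency interpolation.

DFT_6([x, 0, ...]) = [-4, -0.5000+2.5981i, 0.5000-0.8660i, -2, 0.5000+0.8660i, -0.5000-2.5981i]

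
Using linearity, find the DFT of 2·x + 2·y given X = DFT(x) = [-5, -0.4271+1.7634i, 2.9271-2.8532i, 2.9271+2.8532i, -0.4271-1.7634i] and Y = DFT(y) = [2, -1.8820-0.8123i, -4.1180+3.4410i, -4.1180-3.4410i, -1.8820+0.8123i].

By linearity: DFT(2x + 2y) = 2·DFT(x) + 2·DFT(y)
= 2·[-5, -0.4271+1.7634i, 2.9271-2.8532i, 2.9271+2.8532i, -0.4271-1.7634i] + 2·[2, -1.8820-0.8123i, -4.1180+3.4410i, -4.1180-3.4410i, -1.8820+0.8123i]

Computing element-wise:
Z[0] = 2·(-5) + 2·(2) = -6
Z[1] = 2·(-0.4271+1.7634i) + 2·(-1.8820-0.8123i) = -4.6182+1.9022i
Z[2] = 2·(2.9271-2.8532i) + 2·(-4.1180+3.4410i) = -2.3818+1.1756i
Z[3] = 2·(2.9271+2.8532i) + 2·(-4.1180-3.4410i) = -2.3818-1.1756i
Z[4] = 2·(-0.4271-1.7634i) + 2·(-1.8820+0.8123i) = -4.6182-1.9022i

DFT(2x + 2y) = 2·X + 2·Y = [-6, -4.6182+1.9022i, -2.3818+1.1756i, -2.3818-1.1756i, -4.6182-1.9022i]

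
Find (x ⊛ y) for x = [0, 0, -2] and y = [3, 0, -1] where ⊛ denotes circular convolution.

(x ⊛ y)[n] = Σ(m=0 to 2) x[m] · y[(n-m) mod 3]

Computing each output sample:
(x ⊛ y)[0] = 0
(x ⊛ y)[1] = 2
(x ⊛ y)[2] = -6

x ⊛ y = [0, 2, -6]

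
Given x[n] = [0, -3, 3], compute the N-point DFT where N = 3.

X[k] = Σ(n=0 to 2) x[n] · ω_3^(nk)
where ω_3 = e^(-2πi/3)

Computing each X[k]:
X[0] = 0
X[1] = 5.1962i
X[2] = -5.1962i

X = [0, 5.1962i, -5.1962i]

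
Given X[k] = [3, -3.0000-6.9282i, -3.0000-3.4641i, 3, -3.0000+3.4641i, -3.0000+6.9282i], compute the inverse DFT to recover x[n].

x[n] = (1/6) Σ(k=0 to 5) X[k] · e^(2πikn/6)

Computing each x[n]:
x[0] = -1
x[1] = 3
x[2] = 3
x[3] = 0
x[4] = 1
x[5] = -3

x = [-1, 3, 3, 0, 1, -3]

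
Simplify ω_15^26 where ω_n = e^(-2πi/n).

Since ω_15^15 = 1, powers reduce modulo 15.
26 mod 15 = 11
So ω_15^26 = ω_15^11 = e^(-2πi·11/15)

ω_15^26 = ω_15^11 = -0.1045+0.9945i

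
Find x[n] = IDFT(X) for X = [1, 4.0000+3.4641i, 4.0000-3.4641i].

x[n] = (1/3) Σ(k=0 to 2) X[k] · e^(2πikn/3)

Computing each x[n]:
x[0] = 3
x[1] = -3
x[2] = 1

x = [3, -3, 1]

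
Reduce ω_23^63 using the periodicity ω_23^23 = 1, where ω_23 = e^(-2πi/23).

Since ω_23^23 = 1, powers reduce modulo 23.
63 mod 23 = 17
So ω_23^63 = ω_23^17 = e^(-2πi·17/23)

ω_23^63 = ω_23^17 = -0.0682+0.9977i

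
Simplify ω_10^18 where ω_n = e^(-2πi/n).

Since ω_10^10 = 1, powers reduce modulo 10.
18 mod 10 = 8
So ω_10^18 = ω_10^8 = e^(-2πi·8/10)

ω_10^18 = ω_10^8 = 0.3090+0.9511i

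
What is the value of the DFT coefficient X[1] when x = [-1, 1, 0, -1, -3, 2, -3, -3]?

X[1] = Σ(n=0 to 7) x[n] · ω_8^(1n) where ω_8 = e^(-2πi/8)
= (-1)·ω_8^0 + (1)·ω_8^1 + (0)·ω_8^2 + (-1)·ω_8^3 + (-3)·ω_8^4 + (2)·ω_8^5 + (-3)·ω_8^6 + (-3)·ω_8^7

X[1] = -0.1213-3.7071i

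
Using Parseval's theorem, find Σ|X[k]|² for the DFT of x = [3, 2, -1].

Parseval: Σ|x[n]|² = (1/N)Σ|X[k]|², so Σ|X[k]|² = N·Σ|x[n]|² = 3·14.0000

Σ|X[k]|² = N·Σ|x[n]|² = 3·14.0000 = 42.0000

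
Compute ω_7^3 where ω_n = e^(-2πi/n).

ω_7^3 = e^(-2πi·3/7)
= cos(-2π·3/7) + i·sin(-2π·3/7)
= cos(-6π/7) + i·sin(-6π/7)

ω_7^3 = cos(-6π/7) + i·sin(-6π/7) = -0.9010-0.4339i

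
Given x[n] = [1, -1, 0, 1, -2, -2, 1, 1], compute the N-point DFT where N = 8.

X[k] = Σ(n=0 to 7) x[n] · ω_8^(nk)
where ω_8 = e^(-2πi/8)

Computing each X[k]:
X[0] = -1
X[1] = 3.7071+0.2929i
X[2] = -2+5i
X[3] = 2.2929-1.7071i
X[4] = 1
X[5] = 2.2929+1.7071i
X[6] = -2-5i
X[7] = 3.7071-0.2929i

X = [-1, 3.7071+0.2929i, -2+5i, 2.2929-1.7071i, 1, 2.2929+1.7071i, -2-5i, 3.7071-0.2929i]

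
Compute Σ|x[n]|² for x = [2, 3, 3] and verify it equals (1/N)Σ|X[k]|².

Time domain:
Σ|x[n]|² = |2|² + |3|² + |3|² = 22.0000

Frequency domain:
(1/3)Σ|X[k]|² = (1/3)(|8|² + |-1|² + |-1|²) = (1/3)·66.0000 = 22.0000

Both sides agree, confirming Parseval's theorem.

Σ|x[n]|² = (1/N)Σ|X[k]|² = 22.0000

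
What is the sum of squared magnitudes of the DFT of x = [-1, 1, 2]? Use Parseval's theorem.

Parseval: Σ|x[n]|² = (1/N)Σ|X[k]|², so Σ|X[k]|² = N·Σ|x[n]|² = 3·6.0000

Σ|X[k]|² = N·Σ|x[n]|² = 3·6.0000 = 18.0000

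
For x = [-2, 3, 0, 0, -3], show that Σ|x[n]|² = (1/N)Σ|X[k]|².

Time domain:
Σ|x[n]|² = |-2|² + |3|² + |0|² + |0|² + |-3|² = 22.0000

Frequency domain:
(1/5)Σ|X[k]|² = (1/5)(|-2|² + |-2.0000-5.7063i|² + |-2.0000-3.5267i|² + |-2.0000+3.5267i|² + |-2.0000+5.7063i|²) = (1/5)·110.0000 = 22.0000

Both sides agree, confirming Parseval's theorem.

Σ|x[n]|² = (1/N)Σ|X[k]|² = 22.0000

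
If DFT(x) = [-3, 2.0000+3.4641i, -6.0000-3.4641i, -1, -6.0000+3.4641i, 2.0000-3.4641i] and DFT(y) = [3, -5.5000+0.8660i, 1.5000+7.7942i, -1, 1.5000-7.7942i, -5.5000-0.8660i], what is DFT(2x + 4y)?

By linearity: DFT(2x + 4y) = 2·DFT(x) + 4·DFT(y)
= 2·[-3, 2.0000+3.4641i, -6.0000-3.4641i, -1, -6.0000+3.4641i, 2.0000-3.4641i] + 4·[3, -5.5000+0.8660i, 1.5000+7.7942i, -1, 1.5000-7.7942i, -5.5000-0.8660i]

Computing element-wise:
Z[0] = 2·(-3) + 4·(3) = 6
Z[1] = 2·(2.0000+3.4641i) + 4·(-5.5000+0.8660i) = -18.0000+10.3922i
Z[2] = 2·(-6.0000-3.4641i) + 4·(1.5000+7.7942i) = -6.0000+24.2486i
Z[3] = 2·(-1) + 4·(-1) = -6
Z[4] = 2·(-6.0000+3.4641i) + 4·(1.5000-7.7942i) = -6.0000-24.2486i
Z[5] = 2·(2.0000-3.4641i) + 4·(-5.5000-0.8660i) = -18.0000-10.3922i

DFT(2x + 4y) = 2·X + 4·Y = [6, -18.0000+10.3922i, -6.0000+24.2486i, -6, -6.0000-24.2486i, -18.0000-10.3922i]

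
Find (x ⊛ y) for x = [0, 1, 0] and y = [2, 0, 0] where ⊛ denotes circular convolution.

(x ⊛ y)[n] = Σ(m=0 to 2) x[m] · y[(n-m) mod 3]

Computing each output sample:
(x ⊛ y)[0] = 0
(x ⊛ y)[1] = 2
(x ⊛ y)[2] = 0

x ⊛ y = [0, 2, 0]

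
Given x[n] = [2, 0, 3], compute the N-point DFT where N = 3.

X[k] = Σ(n=0 to 2) x[n] · ω_3^(nk)
where ω_3 = e^(-2πi/3)

Computing each X[k]:
X[0] = 5
X[1] = 0.5000+2.5981i
X[2] = 0.5000-2.5981i

X = [5, 0.5000+2.5981i, 0.5000-2.5981i]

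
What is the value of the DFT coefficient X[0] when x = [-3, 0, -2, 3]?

X[0] = Σ(n=0 to 3) x[n] · ω_4^0 = Σ x[n]
= (-3) + (0) + (-2) + (3)

X[0] = -2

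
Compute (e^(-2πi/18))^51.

Since ω_18^18 = 1, powers reduce modulo 18.
51 mod 18 = 15
So ω_18^51 = ω_18^15 = e^(-2πi·15/18)

ω_18^51 = ω_18^15 = 0.5000+0.8660i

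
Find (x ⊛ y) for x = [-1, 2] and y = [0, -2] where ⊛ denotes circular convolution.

(x ⊛ y)[n] = Σ(m=0 to 1) x[m] · y[(n-m) mod 2]

Computing each output sample:
(x ⊛ y)[0] = -4
(x ⊛ y)[1] = 2

x ⊛ y = [-4, 2]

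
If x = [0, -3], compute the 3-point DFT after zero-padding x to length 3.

Original 2-point DFT: [-3, 3]
Zero-padded 3-point DFT provides frequency interpolation.

DFT_3([x, 0, ...]) = [-3, 1.5000+2.5981i, 1.5000-2.5981i]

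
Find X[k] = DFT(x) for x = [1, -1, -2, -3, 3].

X[k] = Σ(n=0 to 4) x[n] · ω_5^(nk)
where ω_5 = e^(-2πi/5)

Computing each X[k]:
X[0] = -2
X[1] = 5.6631+3.2164i
X[2] = -2.1631+3.3022i
X[3] = -2.1631-3.3022i
X[4] = 5.6631-3.2164i

X = [-2, 5.6631+3.2164i, -2.1631+3.3022i, -2.1631-3.3022i, 5.6631-3.2164i]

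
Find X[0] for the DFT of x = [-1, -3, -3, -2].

X[0] = Σ(n=0 to 3) x[n] · ω_4^0 = Σ x[n]
= (-1) + (-3) + (-3) + (-2)

X[0] = -9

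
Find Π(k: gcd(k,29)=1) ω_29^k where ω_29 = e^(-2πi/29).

The primitive 29th roots of unity are ω_29^k for k coprime to 29: k ∈ {1, 2, 3, 4, 5, 6, 7, 8, 9, 10, 11, 12, 13, 14, 15, 16, 17, 18, 19, 20, 21, 22, 23, 24, 25, 26, 27, 28}
Their product equals the constant term of the cyclotomic polynomial Φ_29(x) up to sign.
For n ≥ 3, the product of all primitive nth roots of unity is 1. (For n=1 it is 1; for n=2 it is -1.)

1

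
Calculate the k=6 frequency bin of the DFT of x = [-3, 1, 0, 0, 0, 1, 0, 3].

X[6] = Σ(n=0 to 7) x[n] · ω_8^(6n) where ω_8 = e^(-2πi/8)
= (-3)·ω_8^0 + (1)·ω_8^6 + (0)·ω_8^12 + (0)·ω_8^18 + (0)·ω_8^24 + (1)·ω_8^30 + (0)·ω_8^36 + (3)·ω_8^42

X[6] = -3-1i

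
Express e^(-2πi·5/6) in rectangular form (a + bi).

ω_6^5 = e^(-2πi·5/6)
= cos(-2π·5/6) + i·sin(-2π·5/6)
= cos(-10π/6) + i·sin(-10π/6)

ω_6^5 = cos(-10π/6) + i·sin(-10π/6) = 0.5000+0.8660i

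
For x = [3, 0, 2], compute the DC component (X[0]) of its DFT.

X[0] = Σ(n=0 to 2) x[n] · ω_3^0 = Σ x[n]
= (3) + (0) + (2)

X[0] = 5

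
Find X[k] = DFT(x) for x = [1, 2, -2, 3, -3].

X[k] = Σ(n=0 to 4) x[n] · ω_5^(nk)
where ω_5 = e^(-2πi/5)

Computing each X[k]:
X[0] = 1
X[1] = -0.1180-1.8164i
X[2] = 2.1180-7.6942i
X[3] = 2.1180+7.6942i
X[4] = -0.1180+1.8164i

X = [1, -0.1180-1.8164i, 2.1180-7.6942i, 2.1180+7.6942i, -0.1180+1.8164i]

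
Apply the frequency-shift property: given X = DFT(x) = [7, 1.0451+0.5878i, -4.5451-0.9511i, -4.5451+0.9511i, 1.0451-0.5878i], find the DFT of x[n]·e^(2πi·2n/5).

Modulation property: DFT(ω_5^(-2n)·x[n]) = X[(k-2) mod 5], so circularly shift X by 2 positions.

X[k-2] = [-4.5451+0.9511i, 1.0451-0.5878i, 7, 1.0451+0.5878i, -4.5451-0.9511i]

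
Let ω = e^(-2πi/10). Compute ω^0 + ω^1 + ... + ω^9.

Sum of all nth roots of unity equals 0 for n > 1 (geometric series with r ≠ 1).

0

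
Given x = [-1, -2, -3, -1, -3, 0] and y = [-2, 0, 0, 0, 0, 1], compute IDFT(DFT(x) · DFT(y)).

(x ⊛ y)[n] = Σ(m=0 to 5) x[m] · y[(n-m) mod 6]

Computing each output sample:
(x ⊛ y)[0] = 0
(x ⊛ y)[1] = 1
(x ⊛ y)[2] = 5
(x ⊛ y)[3] = -1
(x ⊛ y)[4] = 6
(x ⊛ y)[5] = -1

x ⊛ y = [0, 1, 5, -1, 6, -1]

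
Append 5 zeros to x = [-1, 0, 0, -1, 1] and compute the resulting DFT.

Original 5-point DFT: [-1, 0.1180+0.3633i, -2.1180+1.5388i, -2.1180-1.5388i, 0.1180-0.3633i]
Zero-padded 10-point DFT provides frequency interpolation.

DFT_10([x, 0, ...]) = [-1, -1.5000+0.3633i, 0.1180+0.3633i, -1.5000-1.5388i, -2.1180+1.5388i, 1, -2.1180-1.5388i, -1.5000+1.5388i, 0.1180-0.3633i, -1.5000-0.3633i]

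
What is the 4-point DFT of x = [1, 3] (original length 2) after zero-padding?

Original 2-point DFT: [4, -2]
Zero-padded 4-point DFT provides frequency interpolation.

DFT_4([x, 0, ...]) = [4, 1-3i, -2, 1+3i]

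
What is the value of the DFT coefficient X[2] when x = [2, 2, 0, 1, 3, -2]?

X[2] = Σ(n=0 to 5) x[n] · ω_6^(2n) where ω_6 = e^(-2πi/6)
= (2)·ω_6^0 + (2)·ω_6^2 + (0)·ω_6^4 + (1)·ω_6^6 + (3)·ω_6^8 + (-2)·ω_6^10

X[2] = 1.5000-6.0622i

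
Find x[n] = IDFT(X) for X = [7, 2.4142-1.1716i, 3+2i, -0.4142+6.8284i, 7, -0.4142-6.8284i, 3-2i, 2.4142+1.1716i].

x[n] = (1/8) Σ(k=0 to 7) X[k] · e^(2πikn/8)

Computing each x[n]:
x[0] = 3
x[1] = -1
x[2] = 3
x[3] = -1
x[4] = 2
x[5] = 0
x[6] = -1
x[7] = 2

x = [3, -1, 3, -1, 2, 0, -1, 2]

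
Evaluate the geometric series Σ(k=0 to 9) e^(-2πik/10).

Sum of all nth roots of unity equals 0 for n > 1 (geometric series with r ≠ 1).

0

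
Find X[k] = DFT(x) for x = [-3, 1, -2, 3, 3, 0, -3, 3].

X[k] = Σ(n=0 to 7) x[n] · ω_8^(nk)
where ω_8 = e^(-2πi/8)

Computing each X[k]:
X[0] = 2
X[1] = -5.2929-1.7071i
X[2] = 5+5i
X[3] = -6.7071+0.2929i
X[4] = -12
X[5] = -6.7071-0.2929i
X[6] = 5-5i
X[7] = -5.2929+1.7071i

X = [2, -5.2929-1.7071i, 5+5i, -6.7071+0.2929i, -12, -6.7071-0.2929i, 5-5i, -5.2929+1.7071i]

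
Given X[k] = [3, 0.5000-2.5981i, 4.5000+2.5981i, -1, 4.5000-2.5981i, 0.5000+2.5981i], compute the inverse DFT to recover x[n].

x[n] = (1/6) Σ(k=0 to 5) X[k] · e^(2πikn/6)

Computing each x[n]:
x[0] = 2
x[1] = 0
x[2] = 1
x[3] = 2
x[4] = -2
x[5] = 0

x = [2, 0, 1, 2, -2, 0]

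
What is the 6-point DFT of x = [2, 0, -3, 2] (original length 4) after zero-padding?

Original 4-point DFT: [1, 5+2i, -3, 5-2i]
Zero-padded 6-point DFT provides frequency interpolation.

DFT_6([x, 0, ...]) = [1, 1.5000+2.5981i, 5.5000-2.5981i, -3, 5.5000+2.5981i, 1.5000-2.5981i]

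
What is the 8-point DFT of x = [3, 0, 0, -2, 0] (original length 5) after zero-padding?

Original 5-point DFT: [1, 4.6180-1.1756i, 2.3820+1.9021i, 2.3820-1.9021i, 4.6180+1.1756i]
Zero-padded 8-point DFT provides frequency interpolation.

DFT_8([x, 0, ...]) = [1, 4.4142+1.4142i, 3-2i, 1.5858+1.4142i, 5, 1.5858-1.4142i, 3+2i, 4.4142-1.4142i]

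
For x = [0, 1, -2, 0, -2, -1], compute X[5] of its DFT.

X[5] = Σ(n=0 to 5) x[n] · ω_6^(5n) where ω_6 = e^(-2πi/6)
= (0)·ω_6^0 + (1)·ω_6^5 + (-2)·ω_6^10 + (0)·ω_6^15 + (-2)·ω_6^20 + (-1)·ω_6^25

X[5] = 2.0000+1.7321i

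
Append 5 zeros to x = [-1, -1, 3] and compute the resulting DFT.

Original 3-point DFT: [1, -2.0000+3.4641i, -2.0000-3.4641i]
Zero-padded 8-point DFT provides frequency interpolation.

DFT_8([x, 0, ...]) = [1, -1.7071-2.2929i, -4+1i, -0.2929+3.7071i, 3, -0.2929-3.7071i, -4-1i, -1.7071+2.2929i]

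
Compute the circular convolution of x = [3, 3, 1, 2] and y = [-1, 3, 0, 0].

(x ⊛ y)[n] = Σ(m=0 to 3) x[m] · y[(n-m) mod 4]

Computing each output sample:
(x ⊛ y)[0] = 3
(x ⊛ y)[1] = 6
(x ⊛ y)[2] = 8
(x ⊛ y)[3] = 1

x ⊛ y = [3, 6, 8, 1]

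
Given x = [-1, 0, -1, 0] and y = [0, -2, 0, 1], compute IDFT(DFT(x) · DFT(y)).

(x ⊛ y)[n] = Σ(m=0 to 3) x[m] · y[(n-m) mod 4]

Computing each output sample:
(x ⊛ y)[0] = 0
(x ⊛ y)[1] = 1
(x ⊛ y)[2] = 0
(x ⊛ y)[3] = 1

x ⊛ y = [0, 1, 0, 1]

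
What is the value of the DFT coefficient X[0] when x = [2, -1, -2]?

X[0] = Σ(n=0 to 2) x[n] · ω_3^0 = Σ x[n]
= (2) + (-1) + (-2)

X[0] = -1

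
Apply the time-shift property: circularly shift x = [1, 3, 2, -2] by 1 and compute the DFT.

Time shift by 1: X_shifted[k] = ω_4^(1k) · X[k]
Shifted x = [-2, 1, 3, 2]

DFT(x[n-1]) = [4, -5+1i, -2, -5-1i]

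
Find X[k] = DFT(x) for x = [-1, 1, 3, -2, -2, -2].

X[k] = Σ(n=0 to 5) x[n] · ω_6^(nk)
where ω_6 = e^(-2πi/6)

Computing each X[k]:
X[0] = -3
X[1] = -6.9282i
X[2] = -3.0000+1.7321i
X[3] = 3
X[4] = -3.0000-1.7321i
X[5] = 6.9282i

X = [-3, -6.9282i, -3.0000+1.7321i, 3, -3.0000-1.7321i, 6.9282i]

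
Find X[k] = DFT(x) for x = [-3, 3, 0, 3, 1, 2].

X[k] = Σ(n=0 to 5) x[n] · ω_6^(nk)
where ω_6 = e^(-2πi/6)

Computing each X[k]:
X[0] = 6
X[1] = -4
X[2] = -3.0000-1.7321i
X[3] = -10
X[4] = -3.0000+1.7321i
X[5] = -4

X = [6, -4, -3.0000-1.7321i, -10, -3.0000+1.7321i, -4]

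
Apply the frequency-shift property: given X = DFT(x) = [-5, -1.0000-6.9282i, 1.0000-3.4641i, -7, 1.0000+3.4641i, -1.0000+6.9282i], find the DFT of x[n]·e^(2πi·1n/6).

Modulation property: DFT(ω_6^(-1n)·x[n]) = X[(k-1) mod 6], so circularly shift X by 1 positions.

X[k-1] = [-1.0000+6.9282i, -5, -1.0000-6.9282i, 1.0000-3.4641i, -7, 1.0000+3.4641i]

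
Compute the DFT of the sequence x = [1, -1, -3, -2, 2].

X[k] = Σ(n=0 to 4) x[n] · ω_5^(nk)
where ω_5 = e^(-2πi/5)

Computing each X[k]:
X[0] = -3
X[1] = 5.3541+3.4410i
X[2] = -1.3541+0.8123i
X[3] = -1.3541-0.8123i
X[4] = 5.3541-3.4410i

X = [-3, 5.3541+3.4410i, -1.3541+0.8123i, -1.3541-0.8123i, 5.3541-3.4410i]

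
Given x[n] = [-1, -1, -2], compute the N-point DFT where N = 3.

X[k] = Σ(n=0 to 2) x[n] · ω_3^(nk)
where ω_3 = e^(-2πi/3)

Computing each X[k]:
X[0] = -4
X[1] = 0.5000-0.8660i
X[2] = 0.5000+0.8660i

X = [-4, 0.5000-0.8660i, 0.5000+0.8660i]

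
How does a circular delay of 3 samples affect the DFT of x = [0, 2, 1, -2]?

Time shift by 3: X_shifted[k] = ω_4^(3k) · X[k]
Shifted x = [2, 1, -2, 0]

DFT(x[n-3]) = [1, 4-1i, -1, 4+1i]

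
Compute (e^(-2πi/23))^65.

Since ω_23^23 = 1, powers reduce modulo 23.
65 mod 23 = 19
So ω_23^65 = ω_23^19 = e^(-2πi·19/23)

ω_23^65 = ω_23^19 = 0.4601+0.8879i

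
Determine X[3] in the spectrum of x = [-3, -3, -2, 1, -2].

X[3] = Σ(n=0 to 4) x[n] · ω_5^(3n) where ω_5 = e^(-2πi/5)
= (-3)·ω_5^0 + (-3)·ω_5^3 + (-2)·ω_5^6 + (1)·ω_5^9 + (-2)·ω_5^12

X[3] = 0.7361+2.2654i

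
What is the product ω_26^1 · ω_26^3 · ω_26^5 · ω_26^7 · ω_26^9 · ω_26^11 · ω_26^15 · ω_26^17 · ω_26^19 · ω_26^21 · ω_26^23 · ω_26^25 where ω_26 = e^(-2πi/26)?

The primitive 26th roots of unity are ω_26^k for k coprime to 26: k ∈ {1, 3, 5, 7, 9, 11, 15, 17, 19, 21, 23, 25}
Their product equals the constant term of the cyclotomic polynomial Φ_26(x) up to sign.
For n ≥ 3, the product of all primitive nth roots of unity is 1. (For n=1 it is 1; for n=2 it is -1.)

1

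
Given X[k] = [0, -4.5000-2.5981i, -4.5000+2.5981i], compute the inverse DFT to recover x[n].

x[n] = (1/3) Σ(k=0 to 2) X[k] · e^(2πikn/3)

Computing each x[n]:
x[0] = -3
x[1] = 3
x[2] = 0

x = [-3, 3, 0]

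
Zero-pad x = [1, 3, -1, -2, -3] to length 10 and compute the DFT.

Original 5-point DFT: [-2, 3.4271-6.2941i, 0.0729-2.5757i, 0.0729+2.5757i, 3.4271+6.2941i]
Zero-padded 10-point DFT provides frequency interpolation.

DFT_10([x, 0, ...]) = [-2, 6.1631+2.8532i, 3.4271-6.2941i, -1.6631-1.7634i, 0.0729-2.5757i, -4, 0.0729+2.5757i, -1.6631+1.7634i, 3.4271+6.2941i, 6.1631-2.8532i]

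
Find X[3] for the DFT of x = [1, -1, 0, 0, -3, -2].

X[3] = Σ(n=0 to 5) x[n] · ω_6^(3n) where ω_6 = e^(-2πi/6)
= (1)·ω_6^0 + (-1)·ω_6^3 + (0)·ω_6^6 + (0)·ω_6^9 + (-3)·ω_6^12 + (-2)·ω_6^15

X[3] = 1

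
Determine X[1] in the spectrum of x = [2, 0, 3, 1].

X[1] = Σ(n=0 to 3) x[n] · ω_4^(1n) where ω_4 = e^(-2πi/4)
= (2)·ω_4^0 + (0)·ω_4^1 + (3)·ω_4^2 + (1)·ω_4^3

X[1] = -1+1i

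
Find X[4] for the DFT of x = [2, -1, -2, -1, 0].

X[4] = Σ(n=0 to 4) x[n] · ω_5^(4n) where ω_5 = e^(-2πi/5)
= (2)·ω_5^0 + (-1)·ω_5^4 + (-2)·ω_5^8 + (-1)·ω_5^12 + (0)·ω_5^16

X[4] = 4.1180-1.5388i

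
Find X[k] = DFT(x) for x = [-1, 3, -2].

X[k] = Σ(n=0 to 2) x[n] · ω_3^(nk)
where ω_3 = e^(-2πi/3)

Computing each X[k]:
X[0] = 0
X[1] = -1.5000-4.3301i
X[2] = -1.5000+4.3301i

X = [0, -1.5000-4.3301i, -1.5000+4.3301i]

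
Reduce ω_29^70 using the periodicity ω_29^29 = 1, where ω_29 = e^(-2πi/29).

Since ω_29^29 = 1, powers reduce modulo 29.
70 mod 29 = 12
So ω_29^70 = ω_29^12 = e^(-2πi·12/29)

ω_29^70 = ω_29^12 = -0.8569-0.5156i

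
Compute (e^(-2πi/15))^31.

Since ω_15^15 = 1, powers reduce modulo 15.
31 mod 15 = 1
So ω_15^31 = ω_15^1 = e^(-2πi·1/15)

ω_15^31 = ω_15^1 = 0.9135-0.4067i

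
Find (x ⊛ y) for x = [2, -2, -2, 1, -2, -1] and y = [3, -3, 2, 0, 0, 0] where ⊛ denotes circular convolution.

(x ⊛ y)[n] = Σ(m=0 to 5) x[m] · y[(n-m) mod 6]

Computing each output sample:
(x ⊛ y)[0] = 5
(x ⊛ y)[1] = -14
(x ⊛ y)[2] = 4
(x ⊛ y)[3] = 5
(x ⊛ y)[4] = -13
(x ⊛ y)[5] = 5

x ⊛ y = [5, -14, 4, 5, -13, 5]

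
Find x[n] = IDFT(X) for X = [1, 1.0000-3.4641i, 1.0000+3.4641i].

x[n] = (1/3) Σ(k=0 to 2) X[k] · e^(2πikn/3)

Computing each x[n]:
x[0] = 1
x[1] = 2
x[2] = -2

x = [1, 2, -2]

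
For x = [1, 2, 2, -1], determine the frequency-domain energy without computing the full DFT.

Parseval: Σ|x[n]|² = (1/N)Σ|X[k]|², so Σ|X[k]|² = N·Σ|x[n]|² = 4·10.0000

Σ|X[k]|² = N·Σ|x[n]|² = 4·10.0000 = 40.0000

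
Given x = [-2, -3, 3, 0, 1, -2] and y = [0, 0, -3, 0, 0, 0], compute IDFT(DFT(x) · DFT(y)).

(x ⊛ y)[n] = Σ(m=0 to 5) x[m] · y[(n-m) mod 6]

Computing each output sample:
(x ⊛ y)[0] = -3
(x ⊛ y)[1] = 6
(x ⊛ y)[2] = 6
(x ⊛ y)[3] = 9
(x ⊛ y)[4] = -9
(x ⊛ y)[5] = 0

x ⊛ y = [-3, 6, 6, 9, -9, 0]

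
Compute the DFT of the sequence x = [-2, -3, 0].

X[k] = Σ(n=0 to 2) x[n] · ω_3^(nk)
where ω_3 = e^(-2πi/3)

Computing each X[k]:
X[0] = -5
X[1] = -0.5000+2.5981i
X[2] = -0.5000-2.5981i

X = [-5, -0.5000+2.5981i, -0.5000-2.5981i]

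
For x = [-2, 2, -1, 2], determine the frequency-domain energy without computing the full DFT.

Parseval: Σ|x[n]|² = (1/N)Σ|X[k]|², so Σ|X[k]|² = N·Σ|x[n]|² = 4·13.0000

Σ|X[k]|² = N·Σ|x[n]|² = 4·13.0000 = 52.0000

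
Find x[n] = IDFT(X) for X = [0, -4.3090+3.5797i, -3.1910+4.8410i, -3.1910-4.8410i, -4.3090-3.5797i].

x[n] = (1/5) Σ(k=0 to 4) X[k] · e^(2πikn/5)

Computing each x[n]:
x[0] = -3
x[1] = -2
x[2] = 2
x[3] = 0
x[4] = 3

x = [-3, -2, 2, 0, 3]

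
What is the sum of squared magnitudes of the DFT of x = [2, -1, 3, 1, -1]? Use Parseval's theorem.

Parseval: Σ|x[n]|² = (1/N)Σ|X[k]|², so Σ|X[k]|² = N·Σ|x[n]|² = 5·16.0000

Σ|X[k]|² = N·Σ|x[n]|² = 5·16.0000 = 80.0000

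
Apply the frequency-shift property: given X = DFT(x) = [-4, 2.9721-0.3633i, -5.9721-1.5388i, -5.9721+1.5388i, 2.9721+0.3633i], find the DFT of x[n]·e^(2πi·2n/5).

Modulation property: DFT(ω_5^(-2n)·x[n]) = X[(k-2) mod 5], so circularly shift X by 2 positions.

X[k-2] = [-5.9721+1.5388i, 2.9721+0.3633i, -4, 2.9721-0.3633i, -5.9721-1.5388i]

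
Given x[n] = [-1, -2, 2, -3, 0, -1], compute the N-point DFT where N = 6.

X[k] = Σ(n=0 to 5) x[n] · ω_6^(nk)
where ω_6 = e^(-2πi/6)

Computing each X[k]:
X[0] = -5
X[1] = -0.5000-0.8660i
X[2] = -3.5000+2.5981i
X[3] = 7
X[4] = -3.5000-2.5981i
X[5] = -0.5000+0.8660i

X = [-5, -0.5000-0.8660i, -3.5000+2.5981i, 7, -3.5000-2.5981i, -0.5000+0.8660i]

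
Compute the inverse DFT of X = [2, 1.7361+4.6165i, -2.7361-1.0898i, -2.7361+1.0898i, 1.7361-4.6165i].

x[n] = (1/5) Σ(k=0 to 4) X[k] · e^(2πikn/5)

Computing each x[n]:
x[0] = 0
x[1] = 0
x[2] = -2
x[3] = 1
x[4] = 3

x = [0, 0, -2, 1, 3]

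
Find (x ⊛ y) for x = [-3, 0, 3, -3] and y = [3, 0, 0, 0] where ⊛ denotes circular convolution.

(x ⊛ y)[n] = Σ(m=0 to 3) x[m] · y[(n-m) mod 4]

Computing each output sample:
(x ⊛ y)[0] = -9
(x ⊛ y)[1] = 0
(x ⊛ y)[2] = 9
(x ⊛ y)[3] = -9

x ⊛ y = [-9, 0, 9, -9]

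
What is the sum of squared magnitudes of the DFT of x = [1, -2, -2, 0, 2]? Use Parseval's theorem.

Parseval: Σ|x[n]|² = (1/N)Σ|X[k]|², so Σ|X[k]|² = N·Σ|x[n]|² = 5·13.0000

Σ|X[k]|² = N·Σ|x[n]|² = 5·13.0000 = 65.0000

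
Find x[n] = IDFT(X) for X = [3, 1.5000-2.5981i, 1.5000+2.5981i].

x[n] = (1/3) Σ(k=0 to 2) X[k] · e^(2πikn/3)

Computing each x[n]:
x[0] = 2
x[1] = 2
x[2] = -1

x = [2, 2, -1]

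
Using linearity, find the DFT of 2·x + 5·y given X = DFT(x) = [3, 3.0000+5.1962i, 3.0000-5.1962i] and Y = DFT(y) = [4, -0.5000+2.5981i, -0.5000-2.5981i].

By linearity: DFT(2x + 5y) = 2·DFT(x) + 5·DFT(y)
= 2·[3, 3.0000+5.1962i, 3.0000-5.1962i] + 5·[4, -0.5000+2.5981i, -0.5000-2.5981i]

Computing element-wise:
Z[0] = 2·(3) + 5·(4) = 26
Z[1] = 2·(3.0000+5.1962i) + 5·(-0.5000+2.5981i) = 3.5000+23.3829i
Z[2] = 2·(3.0000-5.1962i) + 5·(-0.5000-2.5981i) = 3.5000-23.3829i

DFT(2x + 5y) = 2·X + 5·Y = [26, 3.5000+23.3829i, 3.5000-23.3829i]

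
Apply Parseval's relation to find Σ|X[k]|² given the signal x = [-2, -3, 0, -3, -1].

Parseval: Σ|x[n]|² = (1/N)Σ|X[k]|², so Σ|X[k]|² = N·Σ|x[n]|² = 5·23.0000

Σ|X[k]|² = N·Σ|x[n]|² = 5·23.0000 = 115.0000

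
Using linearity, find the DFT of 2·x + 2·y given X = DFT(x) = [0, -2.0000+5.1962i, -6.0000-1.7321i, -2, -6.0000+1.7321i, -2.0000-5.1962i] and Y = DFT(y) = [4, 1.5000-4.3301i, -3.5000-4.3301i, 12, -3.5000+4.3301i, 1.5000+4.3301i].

By linearity: DFT(2x + 2y) = 2·DFT(x) + 2·DFT(y)
= 2·[0, -2.0000+5.1962i, -6.0000-1.7321i, -2, -6.0000+1.7321i, -2.0000-5.1962i] + 2·[4, 1.5000-4.3301i, -3.5000-4.3301i, 12, -3.5000+4.3301i, 1.5000+4.3301i]

Computing element-wise:
Z[0] = 2·(0) + 2·(4) = 8
Z[1] = 2·(-2.0000+5.1962i) + 2·(1.5000-4.3301i) = -1.0000+1.7322i
Z[2] = 2·(-6.0000-1.7321i) + 2·(-3.5000-4.3301i) = -19.0000-12.1244i
Z[3] = 2·(-2) + 2·(12) = 20
Z[4] = 2·(-6.0000+1.7321i) + 2·(-3.5000+4.3301i) = -19.0000+12.1244i
Z[5] = 2·(-2.0000-5.1962i) + 2·(1.5000+4.3301i) = -1.0000-1.7322i

DFT(2x + 2y) = 2·X + 2·Y = [8, -1.0000+1.7322i, -19.0000-12.1244i, 20, -19.0000+12.1244i, -1.0000-1.7322i]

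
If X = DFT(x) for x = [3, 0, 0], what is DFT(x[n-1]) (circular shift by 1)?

Time shift by 1: X_shifted[k] = ω_3^(1k) · X[k]
Shifted x = [0, 3, 0]

DFT(x[n-1]) = [3, -1.5000-2.5981i, -1.5000+2.5981i]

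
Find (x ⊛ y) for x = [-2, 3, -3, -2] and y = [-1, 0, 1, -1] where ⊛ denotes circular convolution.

(x ⊛ y)[n] = Σ(m=0 to 3) x[m] · y[(n-m) mod 4]

Computing each output sample:
(x ⊛ y)[0] = -4
(x ⊛ y)[1] = -2
(x ⊛ y)[2] = 3
(x ⊛ y)[3] = 7

x ⊛ y = [-4, -2, 3, 7]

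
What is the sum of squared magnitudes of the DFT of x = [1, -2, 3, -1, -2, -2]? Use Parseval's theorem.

Parseval: Σ|x[n]|² = (1/N)Σ|X[k]|², so Σ|X[k]|² = N·Σ|x[n]|² = 6·23.0000

Σ|X[k]|² = N·Σ|x[n]|² = 6·23.0000 = 138.0000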